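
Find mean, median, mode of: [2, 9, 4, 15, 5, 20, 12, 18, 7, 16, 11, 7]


Sorted: [2, 4, 5, 7, 7, 9, 11, 12, 15, 16, 18, 20]
Mean = 126/12 = 21/2
Median = 10
Freq: {2: 1, 9: 1, 4: 1, 15: 1, 5: 1, 20: 1, 12: 1, 18: 1, 7: 2, 16: 1, 11: 1}
Mode: [7]

Mean=21/2, Median=10, Mode=7


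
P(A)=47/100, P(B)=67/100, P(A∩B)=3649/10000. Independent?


P(A)×P(B) = 3149/10000
P(A∩B) = 3649/10000
Not equal → NOT independent

No, not independent


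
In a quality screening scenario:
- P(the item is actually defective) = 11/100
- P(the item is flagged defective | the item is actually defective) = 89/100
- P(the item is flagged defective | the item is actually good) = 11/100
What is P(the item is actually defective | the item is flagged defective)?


Using Bayes' theorem:
P(A|B) = P(B|A)·P(A) / P(B)

P(the item is flagged defective) = 89/100 × 11/100 + 11/100 × 89/100
= 979/10000 + 979/10000 = 979/5000

P(the item is actually defective|the item is flagged defective) = (979/10000) / (979/5000) = 1/2

P(the item is actually defective|the item is flagged defective) = 1/2 ≈ 50.00%


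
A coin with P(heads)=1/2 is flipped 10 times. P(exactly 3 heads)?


Binomial: P(X=3) = C(10,3)×p^3×(1-p)^7
= 120 × 1/8 × 1/128 = 15/128

P(X=3) = 15/128 ≈ 11.72%


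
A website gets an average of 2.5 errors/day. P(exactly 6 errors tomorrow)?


Poisson(λ=2.5): P(X=6) = e^(-λ)×λ^k/k!
= e^(-2.5) × 2.5^6 / 6!
≈ 0.08208499862 × 244.140625 / 720 ≈ 0.027834

P(X=6) ≈ 0.027834 ≈ 2.78%


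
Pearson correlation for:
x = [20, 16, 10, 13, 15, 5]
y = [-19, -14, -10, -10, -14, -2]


n=6, Σx=79, Σy=-69, Σxy=-1054, Σx²=1175, Σy²=957
r = (6×(-1054) - 79×(-69))/√((6×1175 - 79²)(6×957 - (-69)²))
= -873/√(809×981) = -873/√793629 ≈ -873/890.8586 ≈ -0.9800

r ≈ -0.9800


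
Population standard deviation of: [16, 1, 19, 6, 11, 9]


Mean = 62/6 = 31/3
  (16-31/3)²=289/9
  (1-31/3)²=784/9
  (19-31/3)²=676/9
  (6-31/3)²=169/9
  (11-31/3)²=4/9
  (9-31/3)²=16/9
Σ(x-μ)² = 646/3
σ² = (646/3)/6 = 323/9

σ = √(323/9) ≈ 5.9907


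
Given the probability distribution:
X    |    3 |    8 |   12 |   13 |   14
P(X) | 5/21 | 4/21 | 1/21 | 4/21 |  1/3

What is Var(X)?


E[X] = 209/21
E[X²] = 831/7
Var(X) = E[X²] - (E[X])² = 831/7 - 43681/441 = 8672/441

Var(X) = 8672/441 ≈ 19.6644


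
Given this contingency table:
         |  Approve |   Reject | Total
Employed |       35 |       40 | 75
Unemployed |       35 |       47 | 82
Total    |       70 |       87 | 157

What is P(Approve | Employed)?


P(Approve | Employed) = 35/(35+40) = 35/75 = 7/15

P(Approve|Employed) = 7/15 ≈ 46.67%


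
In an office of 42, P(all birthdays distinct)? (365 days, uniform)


P(all different) = Π(365-i)/365 for i=0..41
= (365/365)×(364/365)×...×(324/365)
= 0.085970

P ≈ 0.0860 ≈ 8.60%


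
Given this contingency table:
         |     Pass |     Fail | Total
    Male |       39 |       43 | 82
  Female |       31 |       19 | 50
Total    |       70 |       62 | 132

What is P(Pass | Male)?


P(Pass | Male) = 39/(39+43) = 39/82

P(Pass|Male) = 39/82 ≈ 47.56%


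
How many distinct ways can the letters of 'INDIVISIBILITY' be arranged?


Letters: 14, freq: {'I': 6, 'N': 1, 'D': 1, 'V': 1, 'S': 1, 'B': 1, 'L': 1, 'T': 1, 'Y': 1}
14!/(6!×1!×1!×1!×1!×1!×1!×1!×1!) = 87178291200/720 = 121080960

121080960


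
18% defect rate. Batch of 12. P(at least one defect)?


P(all good) = (41/50)^12 = 22563490300366186081/244140625000000000000
P(≥1 defect) = 221577134699633813919/244140625000000000000

P = 221577134699633813919/244140625000000000000 ≈ 90.76%


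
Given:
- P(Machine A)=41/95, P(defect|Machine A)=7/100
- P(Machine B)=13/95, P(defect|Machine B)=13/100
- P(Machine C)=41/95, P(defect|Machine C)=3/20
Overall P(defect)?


P(B) = Σ P(B|Aᵢ)×P(Aᵢ)
  7/100×41/95 = 287/9500
  13/100×13/95 = 169/9500
  3/20×41/95 = 123/1900
Sum = 1071/9500

P(defect) = 1071/9500 ≈ 11.27%


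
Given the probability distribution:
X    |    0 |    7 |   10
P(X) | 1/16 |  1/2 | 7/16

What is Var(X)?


E[X] = 63/8
E[X²] = 273/4
Var(X) = E[X²] - (E[X])² = 273/4 - 3969/64 = 399/64

Var(X) = 399/64 ≈ 6.2344


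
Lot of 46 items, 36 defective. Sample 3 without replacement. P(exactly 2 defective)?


Hypergeometric: C(36,2)×C(10,1)/C(46,3)
= 630×10/15180 = 105/253

P(X=2) = 105/253 ≈ 41.50%


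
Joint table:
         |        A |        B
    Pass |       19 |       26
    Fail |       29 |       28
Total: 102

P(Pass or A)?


P(Pass∨A) = P(Pass) + P(A) - P(Pass∧A)
= (45 + 48 - 19)/102 = 74/102 = 37/51

P = 37/51 ≈ 72.55%


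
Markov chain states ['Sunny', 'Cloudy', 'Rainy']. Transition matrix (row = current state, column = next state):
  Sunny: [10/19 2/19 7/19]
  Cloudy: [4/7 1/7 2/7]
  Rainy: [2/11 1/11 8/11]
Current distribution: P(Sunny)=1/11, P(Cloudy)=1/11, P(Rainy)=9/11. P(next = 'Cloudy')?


P(next=Cloudy) = Σᵢ P(now=i)×P(i→Cloudy)
= 1/11×2/19 + 1/11×1/7 + 9/11×1/11
= 2/209 + 1/77 + 9/121 = 1560/16093

P = 1560/16093 ≈ 0.0969


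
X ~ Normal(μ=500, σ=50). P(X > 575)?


z = (575-500)/50 = 1.5
P(X > 575) = 1 - P(Z ≤ 1.5) = 1 - 0.9332 = 0.0668

P(X > 575) ≈ 0.0668


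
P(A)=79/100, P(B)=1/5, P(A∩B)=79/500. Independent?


P(A)×P(B) = 79/500
P(A∩B) = 79/500
Equal ✓ → Independent

Yes, independent


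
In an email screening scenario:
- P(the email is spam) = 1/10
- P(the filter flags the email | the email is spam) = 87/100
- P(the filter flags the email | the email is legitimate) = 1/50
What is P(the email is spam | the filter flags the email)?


Using Bayes' theorem:
P(A|B) = P(B|A)·P(A) / P(B)

P(the filter flags the email) = 87/100 × 1/10 + 1/50 × 9/10
= 87/1000 + 9/500 = 21/200

P(the email is spam|the filter flags the email) = (87/1000) / (21/200) = 29/35

P(the email is spam|the filter flags the email) = 29/35 ≈ 82.86%


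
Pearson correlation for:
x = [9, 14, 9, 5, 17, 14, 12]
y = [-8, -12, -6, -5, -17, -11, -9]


n=7, Σx=80, Σy=-68, Σxy=-870, Σx²=1012, Σy²=760
r = (7×(-870) - 80×(-68))/√((7×1012 - 80²)(7×760 - (-68)²))
= -650/√(684×696) = -650/√476064 ≈ -650/689.9739 ≈ -0.9421

r ≈ -0.9421


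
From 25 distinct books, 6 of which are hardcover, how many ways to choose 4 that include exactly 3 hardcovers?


Choose 3 of the 6 hardcovers and 1 of the other 19 books:
C(6,3)×C(19,1) = 20×19 = 380

380


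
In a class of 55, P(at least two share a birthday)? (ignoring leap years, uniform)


P(all different) = Π(365-i)/365 for i=0..54
= 0.013738
P(match) = 1 - 0.013738 = 0.986262

P ≈ 0.9863 ≈ 98.63%


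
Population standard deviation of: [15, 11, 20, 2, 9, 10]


Mean = 67/6
  (15-67/6)²=529/36
  (11-67/6)²=1/36
  (20-67/6)²=2809/36
  (2-67/6)²=3025/36
  (9-67/6)²=169/36
  (10-67/6)²=49/36
Σ(x-μ)² = 1097/6
σ² = (1097/6)/6 = 1097/36

σ = √(1097/36) ≈ 5.5202


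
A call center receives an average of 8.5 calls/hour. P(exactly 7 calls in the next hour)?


Poisson(λ=8.5): P(X=7) = e^(-λ)×λ^k/k!
= e^(-8.5) × 8.5^7 / 7!
≈ 0.000203468369 × 3205770.88281 / 5040 ≈ 0.129419

P(X=7) ≈ 0.129419 ≈ 12.94%


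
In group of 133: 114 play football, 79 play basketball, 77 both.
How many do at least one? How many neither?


|A∪B| = 114+79-77 = 116
Neither = 133-116 = 17

At least one: 116; Neither: 17


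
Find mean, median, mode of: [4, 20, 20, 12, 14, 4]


Sorted: [4, 4, 12, 14, 20, 20]
Mean = 74/6 = 37/3
Median = 13
Freq: {4: 2, 20: 2, 12: 1, 14: 1}
Mode: [4, 20]

Mean=37/3, Median=13, Mode=[4, 20]


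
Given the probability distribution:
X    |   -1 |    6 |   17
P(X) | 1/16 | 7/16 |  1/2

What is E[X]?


E[X] = Σ x·P(X=x)
= (-1)×(1/16) + (6)×(7/16) + (17)×(1/2)
= 177/16

E[X] = 177/16


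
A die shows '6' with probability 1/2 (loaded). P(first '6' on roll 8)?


Geometric: P(X=8) = (1-p)^(k-1)×p = (1/2)^7×1/2 = 1/256

P(X=8) = 1/256 ≈ 0.39%


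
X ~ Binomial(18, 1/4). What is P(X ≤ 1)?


P(X ≤ 1) = Σ P(X=i) for i=0..1
P(X=0) = 387420489/68719476736
P(X=1) = 1162261467/34359738368
Sum = 2711943423/68719476736

P(X ≤ 1) = 2711943423/68719476736 ≈ 3.95%


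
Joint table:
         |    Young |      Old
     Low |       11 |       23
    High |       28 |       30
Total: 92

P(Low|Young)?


P(Low|Young) = 11/(11+28) = 11/39

P = 11/39 ≈ 28.21%


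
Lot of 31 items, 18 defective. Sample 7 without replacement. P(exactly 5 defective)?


Hypergeometric: C(18,5)×C(13,2)/C(31,7)
= 8568×78/2629575 = 5712/22475

P(X=5) = 5712/22475 ≈ 25.41%


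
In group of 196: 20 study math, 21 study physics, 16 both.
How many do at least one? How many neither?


|A∪B| = 20+21-16 = 25
Neither = 196-25 = 171

At least one: 25; Neither: 171


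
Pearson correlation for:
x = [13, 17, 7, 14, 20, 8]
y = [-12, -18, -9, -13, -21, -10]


n=6, Σx=79, Σy=-83, Σxy=-1207, Σx²=1167, Σy²=1259
r = (6×(-1207) - 79×(-83))/√((6×1167 - 79²)(6×1259 - (-83)²))
= -685/√(761×665) = -685/√506065 ≈ -685/711.3825 ≈ -0.9629

r ≈ -0.9629


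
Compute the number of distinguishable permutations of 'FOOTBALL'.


Letters: 8, freq: {'F': 1, 'O': 2, 'T': 1, 'B': 1, 'A': 1, 'L': 2}
8!/(1!×2!×1!×1!×1!×2!) = 40320/4 = 10080

10080


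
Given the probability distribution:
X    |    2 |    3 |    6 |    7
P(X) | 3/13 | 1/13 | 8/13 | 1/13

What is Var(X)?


E[X] = 64/13
E[X²] = 358/13
Var(X) = E[X²] - (E[X])² = 358/13 - 4096/169 = 558/169

Var(X) = 558/169 ≈ 3.3018


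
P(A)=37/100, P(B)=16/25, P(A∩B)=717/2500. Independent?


P(A)×P(B) = 148/625
P(A∩B) = 717/2500
Not equal → NOT independent

No, not independent


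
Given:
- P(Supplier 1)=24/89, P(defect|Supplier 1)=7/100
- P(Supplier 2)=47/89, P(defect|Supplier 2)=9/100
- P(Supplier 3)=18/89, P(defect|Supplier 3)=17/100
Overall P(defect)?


P(B) = Σ P(B|Aᵢ)×P(Aᵢ)
  7/100×24/89 = 42/2225
  9/100×47/89 = 423/8900
  17/100×18/89 = 153/4450
Sum = 897/8900

P(defect) = 897/8900 ≈ 10.08%


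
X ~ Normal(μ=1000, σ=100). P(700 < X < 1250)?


z₁=(700-1000)/100=-3.0, z₂=(1250-1000)/100=2.5
P = Φ(2.5) - Φ(-3.0) = 0.993790 - 0.001350 = 0.992440 ≈ 0.9924

P(700 < X < 1250) ≈ 0.9924


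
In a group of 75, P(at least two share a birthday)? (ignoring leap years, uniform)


P(all different) = Π(365-i)/365 for i=0..74
= 0.000280
P(match) = 1 - 0.000280 = 0.999720

P ≈ 0.9997 ≈ 99.97%


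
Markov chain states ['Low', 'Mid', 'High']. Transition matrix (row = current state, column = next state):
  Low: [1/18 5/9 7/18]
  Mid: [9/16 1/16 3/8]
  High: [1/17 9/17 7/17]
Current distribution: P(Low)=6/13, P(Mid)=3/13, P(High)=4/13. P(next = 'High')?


P(next=High) = Σᵢ P(now=i)×P(i→High)
= 6/13×7/18 + 3/13×3/8 + 4/13×7/17
= 7/39 + 9/104 + 28/221 = 2083/5304

P = 2083/5304 ≈ 0.3927


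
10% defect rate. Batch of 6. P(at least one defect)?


P(all good) = (9/10)^6 = 531441/1000000
P(≥1 defect) = 468559/1000000

P = 468559/1000000 ≈ 46.86%


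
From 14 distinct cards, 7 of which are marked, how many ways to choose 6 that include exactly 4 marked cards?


Choose 4 of the 7 marked cards and 2 of the other 7 cards:
C(7,4)×C(7,2) = 35×21 = 735

735


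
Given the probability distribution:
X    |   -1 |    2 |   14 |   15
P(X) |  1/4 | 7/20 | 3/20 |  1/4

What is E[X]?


E[X] = Σ x·P(X=x)
= (-1)×(1/4) + (2)×(7/20) + (14)×(3/20) + (15)×(1/4)
= 63/10

E[X] = 63/10


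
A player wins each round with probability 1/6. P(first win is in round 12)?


Geometric: P(X=12) = (1-p)^(k-1)×p = (5/6)^11×1/6 = 48828125/2176782336

P(X=12) = 48828125/2176782336 ≈ 2.24%


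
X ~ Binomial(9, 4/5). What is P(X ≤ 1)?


P(X ≤ 1) = Σ P(X=i) for i=0..1
P(X=0) = 1/1953125
P(X=1) = 36/1953125
Sum = 37/1953125

P(X ≤ 1) = 37/1953125 ≈ 0.00%


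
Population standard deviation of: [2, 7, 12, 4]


Mean = 25/4
  (2-25/4)²=289/16
  (7-25/4)²=9/16
  (12-25/4)²=529/16
  (4-25/4)²=81/16
Σ(x-μ)² = 227/4
σ² = (227/4)/4 = 227/16

σ = √(227/16) ≈ 3.7666


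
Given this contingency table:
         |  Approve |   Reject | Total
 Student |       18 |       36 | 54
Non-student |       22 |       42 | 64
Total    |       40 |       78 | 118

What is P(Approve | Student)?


P(Approve | Student) = 18/(18+36) = 18/54 = 1/3

P(Approve|Student) = 1/3 ≈ 33.33%


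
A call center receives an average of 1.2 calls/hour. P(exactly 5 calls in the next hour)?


Poisson(λ=1.2): P(X=5) = e^(-λ)×λ^k/k!
= e^(-1.2) × 1.2^5 / 5!
≈ 0.3011942119 × 2.48832 / 120 ≈ 0.006246

P(X=5) ≈ 0.006246 ≈ 0.62%


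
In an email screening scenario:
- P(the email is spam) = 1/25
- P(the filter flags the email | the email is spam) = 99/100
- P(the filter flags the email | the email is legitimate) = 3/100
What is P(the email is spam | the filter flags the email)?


Using Bayes' theorem:
P(A|B) = P(B|A)·P(A) / P(B)

P(the filter flags the email) = 99/100 × 1/25 + 3/100 × 24/25
= 99/2500 + 18/625 = 171/2500

P(the email is spam|the filter flags the email) = (99/2500) / (171/2500) = 11/19

P(the email is spam|the filter flags the email) = 11/19 ≈ 57.89%


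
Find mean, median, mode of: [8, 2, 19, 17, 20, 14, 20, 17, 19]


Sorted: [2, 8, 14, 17, 17, 19, 19, 20, 20]
Mean = 136/9
Median = 17
Freq: {8: 1, 2: 1, 19: 2, 17: 2, 20: 2, 14: 1}
Mode: [17, 19, 20]

Mean=136/9, Median=17, Mode=[17, 19, 20]


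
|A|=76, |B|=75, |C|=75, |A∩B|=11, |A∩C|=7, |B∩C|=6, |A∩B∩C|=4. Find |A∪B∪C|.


|A∪B∪C| = 76+75+75-11-7-6+4 = 206

|A∪B∪C| = 206


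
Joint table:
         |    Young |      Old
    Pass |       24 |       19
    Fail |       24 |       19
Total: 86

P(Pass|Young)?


P(Pass|Young) = 24/(24+24) = 24/48 = 1/2

P = 1/2 ≈ 50.00%


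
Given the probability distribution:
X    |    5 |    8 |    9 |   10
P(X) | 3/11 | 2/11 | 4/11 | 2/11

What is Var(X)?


E[X] = 87/11
E[X²] = 727/11
Var(X) = E[X²] - (E[X])² = 727/11 - 7569/121 = 428/121

Var(X) = 428/121 ≈ 3.5372


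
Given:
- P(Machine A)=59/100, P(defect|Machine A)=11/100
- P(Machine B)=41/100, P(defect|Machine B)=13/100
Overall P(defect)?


P(B) = Σ P(B|Aᵢ)×P(Aᵢ)
  11/100×59/100 = 649/10000
  13/100×41/100 = 533/10000
Sum = 591/5000

P(defect) = 591/5000 ≈ 11.82%


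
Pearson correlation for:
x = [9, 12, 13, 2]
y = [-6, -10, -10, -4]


n=4, Σx=36, Σy=-30, Σxy=-312, Σx²=398, Σy²=252
r = (4×(-312) - 36×(-30))/√((4×398 - 36²)(4×252 - (-30)²))
= -168/√(296×108) = -168/√31968 ≈ -168/178.7960 ≈ -0.9396

r ≈ -0.9396


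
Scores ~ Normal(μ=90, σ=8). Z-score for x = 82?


z = (x - μ)/σ = (82 - 90)/8 = -1.0

z = -1.0


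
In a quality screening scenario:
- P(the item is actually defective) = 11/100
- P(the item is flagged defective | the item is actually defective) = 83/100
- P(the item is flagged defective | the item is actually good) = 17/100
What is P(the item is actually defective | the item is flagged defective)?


Using Bayes' theorem:
P(A|B) = P(B|A)·P(A) / P(B)

P(the item is flagged defective) = 83/100 × 11/100 + 17/100 × 89/100
= 913/10000 + 1513/10000 = 1213/5000

P(the item is actually defective|the item is flagged defective) = (913/10000) / (1213/5000) = 913/2426

P(the item is actually defective|the item is flagged defective) = 913/2426 ≈ 37.63%


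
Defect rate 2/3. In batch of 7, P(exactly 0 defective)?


Binomial: P(X=0) = C(7,0)×p^0×(1-p)^7
= 1 × 1 × 1/2187 = 1/2187

P(X=0) = 1/2187 ≈ 0.05%


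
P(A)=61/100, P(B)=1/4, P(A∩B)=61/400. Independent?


P(A)×P(B) = 61/400
P(A∩B) = 61/400
Equal ✓ → Independent

Yes, independent


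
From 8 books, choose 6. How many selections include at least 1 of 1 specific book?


Complement: C(8,6) - C(7,6) = 28 - 7 = 21

21


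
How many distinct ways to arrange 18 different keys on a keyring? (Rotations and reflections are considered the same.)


Free circular arrangements: rotations and reflections both identified.
(n-1)!/2 = 17!/2 = 355687428096000/2 = 177843714048000

177843714048000


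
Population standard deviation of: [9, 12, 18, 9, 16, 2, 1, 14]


Mean = 81/8
  (9-81/8)²=81/64
  (12-81/8)²=225/64
  (18-81/8)²=3969/64
  (9-81/8)²=81/64
  (16-81/8)²=2209/64
  (2-81/8)²=4225/64
  (1-81/8)²=5329/64
  (14-81/8)²=961/64
Σ(x-μ)² = 2135/8
σ² = (2135/8)/8 = 2135/64

σ = √(2135/64) ≈ 5.7758


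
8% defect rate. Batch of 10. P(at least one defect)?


P(all good) = (23/25)^10 = 41426511213649/95367431640625
P(≥1 defect) = 53940920426976/95367431640625

P = 53940920426976/95367431640625 ≈ 56.56%


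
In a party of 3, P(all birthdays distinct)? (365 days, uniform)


P(all different) = Π(365-i)/365 for i=0..2
= (365/365)×(364/365)×...×(363/365)
= 0.991796

P ≈ 0.9918 ≈ 99.18%


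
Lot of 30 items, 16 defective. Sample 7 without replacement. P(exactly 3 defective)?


Hypergeometric: C(16,3)×C(14,4)/C(30,7)
= 560×1001/2035800 = 1078/3915

P(X=3) = 1078/3915 ≈ 27.54%


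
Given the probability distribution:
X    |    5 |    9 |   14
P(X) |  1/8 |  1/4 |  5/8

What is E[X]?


E[X] = Σ x·P(X=x)
= (5)×(1/8) + (9)×(1/4) + (14)×(5/8)
= 93/8

E[X] = 93/8


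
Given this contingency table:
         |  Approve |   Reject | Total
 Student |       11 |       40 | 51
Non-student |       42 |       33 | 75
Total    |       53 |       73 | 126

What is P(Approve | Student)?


P(Approve | Student) = 11/(11+40) = 11/51

P(Approve|Student) = 11/51 ≈ 21.57%


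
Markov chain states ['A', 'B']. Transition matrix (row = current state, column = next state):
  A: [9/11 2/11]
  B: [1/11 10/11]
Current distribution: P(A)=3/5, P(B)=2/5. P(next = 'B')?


P(next=B) = Σᵢ P(now=i)×P(i→B)
= 3/5×2/11 + 2/5×10/11
= 6/55 + 4/11 = 26/55

P = 26/55 ≈ 0.4727


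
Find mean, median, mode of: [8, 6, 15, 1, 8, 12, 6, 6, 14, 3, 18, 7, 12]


Sorted: [1, 3, 6, 6, 6, 7, 8, 8, 12, 12, 14, 15, 18]
Mean = 116/13
Median = 8
Freq: {8: 2, 6: 3, 15: 1, 1: 1, 12: 2, 14: 1, 3: 1, 18: 1, 7: 1}
Mode: [6]

Mean=116/13, Median=8, Mode=6


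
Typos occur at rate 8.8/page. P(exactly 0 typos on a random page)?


Poisson(λ=8.8): P(X=0) = e^(-λ)×λ^k/k!
= e^(-8.8) × 8.8^0 / 0!
≈ 0.0001507330751 × 1 / 1 ≈ 0.000151

P(X=0) ≈ 0.000151 ≈ 0.02%


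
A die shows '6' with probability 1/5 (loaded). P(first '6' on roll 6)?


Geometric: P(X=6) = (1-p)^(k-1)×p = (4/5)^5×1/5 = 1024/15625

P(X=6) = 1024/15625 ≈ 6.55%


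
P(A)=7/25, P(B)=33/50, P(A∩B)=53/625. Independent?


P(A)×P(B) = 231/1250
P(A∩B) = 53/625
Not equal → NOT independent

No, not independent


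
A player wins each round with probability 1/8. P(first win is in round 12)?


Geometric: P(X=12) = (1-p)^(k-1)×p = (7/8)^11×1/8 = 1977326743/68719476736

P(X=12) = 1977326743/68719476736 ≈ 2.88%


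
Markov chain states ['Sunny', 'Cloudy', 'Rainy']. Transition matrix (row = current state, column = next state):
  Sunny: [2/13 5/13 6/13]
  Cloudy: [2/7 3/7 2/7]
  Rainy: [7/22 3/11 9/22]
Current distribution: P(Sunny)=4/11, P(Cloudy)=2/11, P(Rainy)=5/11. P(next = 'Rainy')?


P(next=Rainy) = Σᵢ P(now=i)×P(i→Rainy)
= 4/11×6/13 + 2/11×2/7 + 5/11×9/22
= 24/143 + 4/77 + 45/242 = 8935/22022

P = 8935/22022 ≈ 0.4057


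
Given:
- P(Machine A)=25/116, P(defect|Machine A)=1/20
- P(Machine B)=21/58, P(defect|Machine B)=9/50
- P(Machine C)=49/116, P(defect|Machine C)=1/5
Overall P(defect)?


P(B) = Σ P(B|Aᵢ)×P(Aᵢ)
  1/20×25/116 = 5/464
  9/50×21/58 = 189/2900
  1/5×49/116 = 49/580
Sum = 1861/11600

P(defect) = 1861/11600 ≈ 16.04%


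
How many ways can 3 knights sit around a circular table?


Circular arrangements of 3 distinct objects: fix one position to break rotational symmetry.
(n-1)! = 2! = 2

2


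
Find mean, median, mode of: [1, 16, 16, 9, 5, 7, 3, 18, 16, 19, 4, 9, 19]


Sorted: [1, 3, 4, 5, 7, 9, 9, 16, 16, 16, 18, 19, 19]
Mean = 142/13
Median = 9
Freq: {1: 1, 16: 3, 9: 2, 5: 1, 7: 1, 3: 1, 18: 1, 19: 2, 4: 1}
Mode: [16]

Mean=142/13, Median=9, Mode=16


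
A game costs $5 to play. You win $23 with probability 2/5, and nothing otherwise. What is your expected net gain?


E[gain] = (23-5)×2/5 + (-5)×3/5
= 36/5 - 3 = 21/5

Expected net gain = $21/5 ≈ $4.20


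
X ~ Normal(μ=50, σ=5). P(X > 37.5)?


z = (37.5-50)/5 = -2.5
P(X > 37.5) = 1 - P(Z ≤ -2.5) = 1 - 0.0062 = 0.9938

P(X > 37.5) ≈ 0.9938


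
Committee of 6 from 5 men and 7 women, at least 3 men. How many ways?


Count by #men:
  3M,3W: C(5,3)×C(7,3)=350
  4M,2W: C(5,4)×C(7,2)=105
  5M,1W: C(5,5)×C(7,1)=7
Total = 462

462


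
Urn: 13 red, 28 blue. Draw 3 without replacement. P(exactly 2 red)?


Hypergeometric: C(13,2)×C(28,1)/C(41,3)
= 78×28/10660 = 42/205

P(X=2) = 42/205 ≈ 20.49%


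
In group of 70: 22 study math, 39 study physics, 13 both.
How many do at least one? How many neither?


|A∪B| = 22+39-13 = 48
Neither = 70-48 = 22

At least one: 48; Neither: 22


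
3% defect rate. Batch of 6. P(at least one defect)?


P(all good) = (97/100)^6 = 832972004929/1000000000000
P(≥1 defect) = 167027995071/1000000000000

P = 167027995071/1000000000000 ≈ 16.70%


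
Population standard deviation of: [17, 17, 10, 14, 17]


Mean = 75/5 = 15
  (17-15)²=4
  (17-15)²=4
  (10-15)²=25
  (14-15)²=1
  (17-15)²=4
Σ(x-μ)² = 38
σ² = 38/5

σ = √(38/5) ≈ 2.7568


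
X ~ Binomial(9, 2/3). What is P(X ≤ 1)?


P(X ≤ 1) = Σ P(X=i) for i=0..1
P(X=0) = 1/19683
P(X=1) = 2/2187
Sum = 19/19683

P(X ≤ 1) = 19/19683 ≈ 0.10%


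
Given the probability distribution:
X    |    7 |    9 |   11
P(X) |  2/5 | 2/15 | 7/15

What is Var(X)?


E[X] = 137/15
E[X²] = 1303/15
Var(X) = E[X²] - (E[X])² = 1303/15 - 18769/225 = 776/225

Var(X) = 776/225 ≈ 3.4489


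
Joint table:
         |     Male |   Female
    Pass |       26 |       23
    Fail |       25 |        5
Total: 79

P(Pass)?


P(Pass) = (26+23)/79 = 49/79

P(Pass) = 49/79 ≈ 62.03%


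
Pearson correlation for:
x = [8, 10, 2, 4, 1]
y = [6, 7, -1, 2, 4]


n=5, Σx=25, Σy=18, Σxy=128, Σx²=185, Σy²=106
r = (5×128 - 25×18)/√((5×185 - 25²)(5×106 - 18²))
= 190/√(300×206) = 190/√61800 ≈ 190/248.5961 ≈ 0.7643

r ≈ 0.7643


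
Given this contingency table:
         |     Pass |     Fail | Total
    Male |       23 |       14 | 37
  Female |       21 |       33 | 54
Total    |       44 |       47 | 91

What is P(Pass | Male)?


P(Pass | Male) = 23/(23+14) = 23/37

P(Pass|Male) = 23/37 ≈ 62.16%


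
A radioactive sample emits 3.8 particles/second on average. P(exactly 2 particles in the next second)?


Poisson(λ=3.8): P(X=2) = e^(-λ)×λ^k/k!
= e^(-3.8) × 3.8^2 / 2!
≈ 0.02237077186 × 14.44 / 2 ≈ 0.161517

P(X=2) ≈ 0.161517 ≈ 16.15%


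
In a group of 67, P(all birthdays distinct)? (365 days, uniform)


P(all different) = Π(365-i)/365 for i=0..66
= (365/365)×(364/365)×...×(299/365)
= 0.001560

P ≈ 0.0016 ≈ 0.16%


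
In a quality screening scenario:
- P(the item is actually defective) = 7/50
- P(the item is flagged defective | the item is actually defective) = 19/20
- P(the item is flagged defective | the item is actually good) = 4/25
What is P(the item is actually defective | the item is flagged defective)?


Using Bayes' theorem:
P(A|B) = P(B|A)·P(A) / P(B)

P(the item is flagged defective) = 19/20 × 7/50 + 4/25 × 43/50
= 133/1000 + 86/625 = 1353/5000

P(the item is actually defective|the item is flagged defective) = (133/1000) / (1353/5000) = 665/1353

P(the item is actually defective|the item is flagged defective) = 665/1353 ≈ 49.15%


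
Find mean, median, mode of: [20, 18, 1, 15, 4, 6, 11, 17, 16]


Sorted: [1, 4, 6, 11, 15, 16, 17, 18, 20]
Mean = 108/9 = 12
Median = 15
Freq: {20: 1, 18: 1, 1: 1, 15: 1, 4: 1, 6: 1, 11: 1, 17: 1, 16: 1}
Mode: No mode

Mean=12, Median=15, Mode=No mode


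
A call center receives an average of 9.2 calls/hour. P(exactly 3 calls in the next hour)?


Poisson(λ=9.2): P(X=3) = e^(-λ)×λ^k/k!
= e^(-9.2) × 9.2^3 / 3!
≈ 0.0001010394018 × 778.688 / 6 ≈ 0.013113

P(X=3) ≈ 0.013113 ≈ 1.31%


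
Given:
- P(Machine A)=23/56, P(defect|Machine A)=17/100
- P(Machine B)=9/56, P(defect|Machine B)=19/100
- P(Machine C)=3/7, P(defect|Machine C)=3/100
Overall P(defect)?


P(B) = Σ P(B|Aᵢ)×P(Aᵢ)
  17/100×23/56 = 391/5600
  19/100×9/56 = 171/5600
  3/100×3/7 = 9/700
Sum = 317/2800

P(defect) = 317/2800 ≈ 11.32%


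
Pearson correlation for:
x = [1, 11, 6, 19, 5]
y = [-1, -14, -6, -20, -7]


n=5, Σx=42, Σy=-48, Σxy=-606, Σx²=544, Σy²=682
r = (5×(-606) - 42×(-48))/√((5×544 - 42²)(5×682 - (-48)²))
= -1014/√(956×1106) = -1014/√1057336 ≈ -1014/1028.2684 ≈ -0.9861

r ≈ -0.9861


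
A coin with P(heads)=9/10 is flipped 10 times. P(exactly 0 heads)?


Binomial: P(X=0) = C(10,0)×p^0×(1-p)^10
= 1 × 1 × 1/10000000000 = 1/10000000000

P(X=0) = 1/10000000000 ≈ 0.00%


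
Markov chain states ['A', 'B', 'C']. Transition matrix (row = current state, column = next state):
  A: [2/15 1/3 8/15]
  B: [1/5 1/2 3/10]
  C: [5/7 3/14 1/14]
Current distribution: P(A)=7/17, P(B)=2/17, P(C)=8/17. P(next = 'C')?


P(next=C) = Σᵢ P(now=i)×P(i→C)
= 7/17×8/15 + 2/17×3/10 + 8/17×1/14
= 56/255 + 3/85 + 4/119 = 103/357

P = 103/357 ≈ 0.2885


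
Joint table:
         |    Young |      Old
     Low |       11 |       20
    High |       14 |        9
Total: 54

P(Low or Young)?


P(Low∨Young) = P(Low) + P(Young) - P(Low∧Young)
= (31 + 25 - 11)/54 = 45/54 = 5/6

P = 5/6 ≈ 83.33%


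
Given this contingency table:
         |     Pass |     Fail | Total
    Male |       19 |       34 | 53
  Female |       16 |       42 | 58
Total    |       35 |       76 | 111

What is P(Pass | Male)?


P(Pass | Male) = 19/(19+34) = 19/53

P(Pass|Male) = 19/53 ≈ 35.85%


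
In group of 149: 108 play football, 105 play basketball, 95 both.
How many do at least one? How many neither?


|A∪B| = 108+105-95 = 118
Neither = 149-118 = 31

At least one: 118; Neither: 31


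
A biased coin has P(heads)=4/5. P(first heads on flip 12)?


Geometric: P(X=12) = (1-p)^(k-1)×p = (1/5)^11×4/5 = 4/244140625

P(X=12) = 4/244140625 ≈ 0.00%


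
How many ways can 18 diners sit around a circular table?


Circular arrangements of 18 distinct objects: fix one position to break rotational symmetry.
(n-1)! = 17! = 355687428096000

355687428096000


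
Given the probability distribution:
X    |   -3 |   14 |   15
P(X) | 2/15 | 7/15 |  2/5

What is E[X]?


E[X] = Σ x·P(X=x)
= (-3)×(2/15) + (14)×(7/15) + (15)×(2/5)
= 182/15

E[X] = 182/15


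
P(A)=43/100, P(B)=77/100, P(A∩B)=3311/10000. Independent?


P(A)×P(B) = 3311/10000
P(A∩B) = 3311/10000
Equal ✓ → Independent

Yes, independent


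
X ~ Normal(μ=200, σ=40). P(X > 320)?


z = (320-200)/40 = 3.0
P(X > 320) = 1 - P(Z ≤ 3.0) = 1 - 0.9987 = 0.0013

P(X > 320) ≈ 0.0013


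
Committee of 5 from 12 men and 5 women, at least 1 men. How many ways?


Count by #men:
  1M,4W: C(12,1)×C(5,4)=60
  2M,3W: C(12,2)×C(5,3)=660
  3M,2W: C(12,3)×C(5,2)=2200
  4M,1W: C(12,4)×C(5,1)=2475
  5M,0W: C(12,5)×C(5,0)=792
Total = 6187

6187


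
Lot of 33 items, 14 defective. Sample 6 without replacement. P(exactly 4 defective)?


Hypergeometric: C(14,4)×C(19,2)/C(33,6)
= 1001×171/1107568 = 2223/14384

P(X=4) = 2223/14384 ≈ 15.45%


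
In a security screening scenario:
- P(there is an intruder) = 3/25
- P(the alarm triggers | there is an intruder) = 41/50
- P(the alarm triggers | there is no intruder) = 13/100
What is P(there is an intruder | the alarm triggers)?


Using Bayes' theorem:
P(A|B) = P(B|A)·P(A) / P(B)

P(the alarm triggers) = 41/50 × 3/25 + 13/100 × 22/25
= 123/1250 + 143/1250 = 133/625

P(there is an intruder|the alarm triggers) = (123/1250) / (133/625) = 123/266

P(there is an intruder|the alarm triggers) = 123/266 ≈ 46.24%


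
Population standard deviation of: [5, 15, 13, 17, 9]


Mean = 59/5
  (5-59/5)²=1156/25
  (15-59/5)²=256/25
  (13-59/5)²=36/25
  (17-59/5)²=676/25
  (9-59/5)²=196/25
Σ(x-μ)² = 464/5
σ² = (464/5)/5 = 464/25

σ = √(464/25) ≈ 4.3081


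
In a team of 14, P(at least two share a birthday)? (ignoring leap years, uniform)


P(all different) = Π(365-i)/365 for i=0..13
= 0.776897
P(match) = 1 - 0.776897 = 0.223103

P ≈ 0.2231 ≈ 22.31%


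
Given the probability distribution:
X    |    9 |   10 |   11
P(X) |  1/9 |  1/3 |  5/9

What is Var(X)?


E[X] = 94/9
E[X²] = 986/9
Var(X) = E[X²] - (E[X])² = 986/9 - 8836/81 = 38/81

Var(X) = 38/81 ≈ 0.4691


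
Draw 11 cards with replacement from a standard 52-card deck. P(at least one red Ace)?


P(not a red Ace) = 50/52 = 25/26
P(none in 11 draws) = (25/26)^11 = 2384185791015625/3670344486987776
P(≥1 red Ace) = 1 - 2384185791015625/3670344486987776 = 1286158695972151/3670344486987776

P = 1286158695972151/3670344486987776 ≈ 35.04%


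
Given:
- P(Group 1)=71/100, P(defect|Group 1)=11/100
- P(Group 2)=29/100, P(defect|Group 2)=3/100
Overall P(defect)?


P(B) = Σ P(B|Aᵢ)×P(Aᵢ)
  11/100×71/100 = 781/10000
  3/100×29/100 = 87/10000
Sum = 217/2500

P(defect) = 217/2500 ≈ 8.68%


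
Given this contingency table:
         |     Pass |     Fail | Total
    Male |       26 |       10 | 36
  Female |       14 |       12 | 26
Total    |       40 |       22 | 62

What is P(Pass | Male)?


P(Pass | Male) = 26/(26+10) = 26/36 = 13/18

P(Pass|Male) = 13/18 ≈ 72.22%


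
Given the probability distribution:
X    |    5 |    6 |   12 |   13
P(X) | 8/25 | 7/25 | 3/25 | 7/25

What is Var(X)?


E[X] = 209/25
E[X²] = 2067/25
Var(X) = E[X²] - (E[X])² = 2067/25 - 43681/625 = 7994/625

Var(X) = 7994/625 ≈ 12.7904


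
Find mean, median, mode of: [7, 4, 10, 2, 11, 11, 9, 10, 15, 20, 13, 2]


Sorted: [2, 2, 4, 7, 9, 10, 10, 11, 11, 13, 15, 20]
Mean = 114/12 = 19/2
Median = 10
Freq: {7: 1, 4: 1, 10: 2, 2: 2, 11: 2, 9: 1, 15: 1, 20: 1, 13: 1}
Mode: [2, 10, 11]

Mean=19/2, Median=10, Mode=[2, 10, 11]


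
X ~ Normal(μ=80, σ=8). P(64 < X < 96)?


z₁=(64-80)/8=-2.0, z₂=(96-80)/8=2.0
P = Φ(2.0) - Φ(-2.0) = 0.977250 - 0.022750 = 0.954500 ≈ 0.9545

P(64 < X < 96) ≈ 0.9545


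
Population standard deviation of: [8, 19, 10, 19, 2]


Mean = 58/5
  (8-58/5)²=324/25
  (19-58/5)²=1369/25
  (10-58/5)²=64/25
  (19-58/5)²=1369/25
  (2-58/5)²=2304/25
Σ(x-μ)² = 1086/5
σ² = (1086/5)/5 = 1086/25

σ = √(1086/25) ≈ 6.5909


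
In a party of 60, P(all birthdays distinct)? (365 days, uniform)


P(all different) = Π(365-i)/365 for i=0..59
= (365/365)×(364/365)×...×(306/365)
= 0.005877

P ≈ 0.0059 ≈ 0.59%


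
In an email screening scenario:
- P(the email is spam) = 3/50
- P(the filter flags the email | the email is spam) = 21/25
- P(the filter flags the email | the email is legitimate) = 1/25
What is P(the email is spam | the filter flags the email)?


Using Bayes' theorem:
P(A|B) = P(B|A)·P(A) / P(B)

P(the filter flags the email) = 21/25 × 3/50 + 1/25 × 47/50
= 63/1250 + 47/1250 = 11/125

P(the email is spam|the filter flags the email) = (63/1250) / (11/125) = 63/110

P(the email is spam|the filter flags the email) = 63/110 ≈ 57.27%


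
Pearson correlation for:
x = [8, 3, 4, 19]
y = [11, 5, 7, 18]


n=4, Σx=34, Σy=41, Σxy=473, Σx²=450, Σy²=519
r = (4×473 - 34×41)/√((4×450 - 34²)(4×519 - 41²))
= 498/√(644×395) = 498/√254380 ≈ 498/504.3610 ≈ 0.9874

r ≈ 0.9874


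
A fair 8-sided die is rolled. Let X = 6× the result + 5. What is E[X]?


E[die] = (1+8)/2 = 9/2
E[X] = 6×9/2 + 5 = 32

E[X] = 32


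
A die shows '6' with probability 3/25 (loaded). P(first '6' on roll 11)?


Geometric: P(X=11) = (1-p)^(k-1)×p = (22/25)^10×3/25 = 79679768374272/2384185791015625

P(X=11) = 79679768374272/2384185791015625 ≈ 3.34%


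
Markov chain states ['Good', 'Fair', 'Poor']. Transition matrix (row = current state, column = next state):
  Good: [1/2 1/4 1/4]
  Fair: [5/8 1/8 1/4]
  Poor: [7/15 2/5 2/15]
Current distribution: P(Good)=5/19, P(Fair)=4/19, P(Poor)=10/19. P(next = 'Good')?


P(next=Good) = Σᵢ P(now=i)×P(i→Good)
= 5/19×1/2 + 4/19×5/8 + 10/19×7/15
= 5/38 + 5/38 + 14/57 = 29/57

P = 29/57 ≈ 0.5088


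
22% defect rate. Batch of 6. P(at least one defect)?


P(all good) = (39/50)^6 = 3518743761/15625000000
P(≥1 defect) = 12106256239/15625000000

P = 12106256239/15625000000 ≈ 77.48%


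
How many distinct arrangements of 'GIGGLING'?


Letters: 8, freq: {'G': 4, 'I': 2, 'L': 1, 'N': 1}
8!/(4!×2!×1!×1!) = 40320/48 = 840

840


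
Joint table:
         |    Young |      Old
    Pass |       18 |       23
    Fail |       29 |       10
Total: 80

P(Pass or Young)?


P(Pass∨Young) = P(Pass) + P(Young) - P(Pass∧Young)
= (41 + 47 - 18)/80 = 70/80 = 7/8

P = 7/8 ≈ 87.50%


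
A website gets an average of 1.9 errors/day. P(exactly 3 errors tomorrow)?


Poisson(λ=1.9): P(X=3) = e^(-λ)×λ^k/k!
= e^(-1.9) × 1.9^3 / 3!
≈ 0.1495686192 × 6.859 / 6 ≈ 0.170982

P(X=3) ≈ 0.170982 ≈ 17.10%


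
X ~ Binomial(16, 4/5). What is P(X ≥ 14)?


P(X ≥ 14) = Σ P(X=i) for i=14..16
P(X=14) = 6442450944/30517578125
P(X=15) = 17179869184/152587890625
P(X=16) = 4294967296/152587890625
Sum = 2147483648/6103515625

P(X ≥ 14) = 2147483648/6103515625 ≈ 35.18%


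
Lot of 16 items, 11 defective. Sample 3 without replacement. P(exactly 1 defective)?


Hypergeometric: C(11,1)×C(5,2)/C(16,3)
= 11×10/560 = 11/56

P(X=1) = 11/56 ≈ 19.64%


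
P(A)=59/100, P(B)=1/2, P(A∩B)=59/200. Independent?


P(A)×P(B) = 59/200
P(A∩B) = 59/200
Equal ✓ → Independent

Yes, independent


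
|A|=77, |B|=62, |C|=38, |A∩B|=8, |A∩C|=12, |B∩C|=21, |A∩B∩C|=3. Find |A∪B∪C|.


|A∪B∪C| = 77+62+38-8-12-21+3 = 139

|A∪B∪C| = 139


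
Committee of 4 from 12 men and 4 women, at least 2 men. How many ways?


Count by #men:
  2M,2W: C(12,2)×C(4,2)=396
  3M,1W: C(12,3)×C(4,1)=880
  4M,0W: C(12,4)×C(4,0)=495
Total = 1771

1771


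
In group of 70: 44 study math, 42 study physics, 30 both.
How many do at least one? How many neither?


|A∪B| = 44+42-30 = 56
Neither = 70-56 = 14

At least one: 56; Neither: 14


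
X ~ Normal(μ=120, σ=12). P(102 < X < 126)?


z₁=(102-120)/12=-1.5, z₂=(126-120)/12=0.5
P = Φ(0.5) - Φ(-1.5) = 0.691462 - 0.066807 = 0.624655 ≈ 0.6247

P(102 < X < 126) ≈ 0.6247


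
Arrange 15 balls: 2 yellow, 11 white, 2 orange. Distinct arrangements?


15!/(2!×11!×2!) = 8190

8190


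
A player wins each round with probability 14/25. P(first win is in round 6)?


Geometric: P(X=6) = (1-p)^(k-1)×p = (11/25)^5×14/25 = 2254714/244140625

P(X=6) = 2254714/244140625 ≈ 0.92%


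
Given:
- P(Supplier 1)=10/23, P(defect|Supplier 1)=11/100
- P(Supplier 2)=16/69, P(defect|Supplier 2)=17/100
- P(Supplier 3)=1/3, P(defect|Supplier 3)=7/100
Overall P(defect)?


P(B) = Σ P(B|Aᵢ)×P(Aᵢ)
  11/100×10/23 = 11/230
  17/100×16/69 = 68/1725
  7/100×1/3 = 7/300
Sum = 763/6900

P(defect) = 763/6900 ≈ 11.06%


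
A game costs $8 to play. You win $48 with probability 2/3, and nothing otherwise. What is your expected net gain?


E[gain] = (48-8)×2/3 + (-8)×1/3
= 80/3 - 8/3 = 24

Expected net gain = $24 ≈ $24.00


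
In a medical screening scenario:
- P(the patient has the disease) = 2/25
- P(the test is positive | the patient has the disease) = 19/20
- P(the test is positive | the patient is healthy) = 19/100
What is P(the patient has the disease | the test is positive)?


Using Bayes' theorem:
P(A|B) = P(B|A)·P(A) / P(B)

P(the test is positive) = 19/20 × 2/25 + 19/100 × 23/25
= 19/250 + 437/2500 = 627/2500

P(the patient has the disease|the test is positive) = (19/250) / (627/2500) = 10/33

P(the patient has the disease|the test is positive) = 10/33 ≈ 30.30%


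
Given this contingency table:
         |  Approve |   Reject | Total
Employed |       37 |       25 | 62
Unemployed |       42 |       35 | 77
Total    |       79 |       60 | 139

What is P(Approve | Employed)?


P(Approve | Employed) = 37/(37+25) = 37/62

P(Approve|Employed) = 37/62 ≈ 59.68%


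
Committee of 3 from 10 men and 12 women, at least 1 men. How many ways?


Count by #men:
  1M,2W: C(10,1)×C(12,2)=660
  2M,1W: C(10,2)×C(12,1)=540
  3M,0W: C(10,3)×C(12,0)=120
Total = 1320

1320


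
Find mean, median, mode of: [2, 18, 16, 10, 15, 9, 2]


Sorted: [2, 2, 9, 10, 15, 16, 18]
Mean = 72/7
Median = 10
Freq: {2: 2, 18: 1, 16: 1, 10: 1, 15: 1, 9: 1}
Mode: [2]

Mean=72/7, Median=10, Mode=2


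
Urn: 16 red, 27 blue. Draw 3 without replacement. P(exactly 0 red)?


Hypergeometric: C(16,0)×C(27,3)/C(43,3)
= 1×2925/12341 = 2925/12341

P(X=0) = 2925/12341 ≈ 23.70%


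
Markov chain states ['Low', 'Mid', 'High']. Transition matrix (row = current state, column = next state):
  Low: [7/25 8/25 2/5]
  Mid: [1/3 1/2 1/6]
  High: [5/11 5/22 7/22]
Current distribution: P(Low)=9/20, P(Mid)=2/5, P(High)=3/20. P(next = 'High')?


P(next=High) = Σᵢ P(now=i)×P(i→High)
= 9/20×2/5 + 2/5×1/6 + 3/20×7/22
= 9/50 + 1/15 + 21/440 = 1943/6600

P = 1943/6600 ≈ 0.2944


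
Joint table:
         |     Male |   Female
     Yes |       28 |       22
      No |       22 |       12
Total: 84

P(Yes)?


P(Yes) = (28+22)/84 = 50/84 = 25/42

P(Yes) = 25/42 ≈ 59.52%


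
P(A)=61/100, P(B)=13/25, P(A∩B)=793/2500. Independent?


P(A)×P(B) = 793/2500
P(A∩B) = 793/2500
Equal ✓ → Independent

Yes, independent


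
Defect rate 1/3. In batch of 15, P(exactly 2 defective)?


Binomial: P(X=2) = C(15,2)×p^2×(1-p)^13
= 105 × 1/9 × 8192/1594323 = 286720/4782969

P(X=2) = 286720/4782969 ≈ 5.99%


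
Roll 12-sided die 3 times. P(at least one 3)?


P(no 3)^3 = (11/12)^3 = 1331/1728
P(≥1) = 1 - 1331/1728 = 397/1728

P = 397/1728 ≈ 22.97%


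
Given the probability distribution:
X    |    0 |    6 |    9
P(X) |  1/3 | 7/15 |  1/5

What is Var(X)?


E[X] = 23/5
E[X²] = 33
Var(X) = E[X²] - (E[X])² = 33 - 529/25 = 296/25

Var(X) = 296/25 ≈ 11.8400


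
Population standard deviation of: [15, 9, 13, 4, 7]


Mean = 48/5
  (15-48/5)²=729/25
  (9-48/5)²=9/25
  (13-48/5)²=289/25
  (4-48/5)²=784/25
  (7-48/5)²=169/25
Σ(x-μ)² = 396/5
σ² = (396/5)/5 = 396/25

σ = √(396/25) ≈ 3.9799


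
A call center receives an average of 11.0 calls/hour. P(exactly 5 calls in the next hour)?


Poisson(λ=11.0): P(X=5) = e^(-λ)×λ^k/k!
= e^(-11.0) × 11.0^5 / 5!
≈ 1.670170079e-05 × 161051 / 120 ≈ 0.022415

P(X=5) ≈ 0.022415 ≈ 2.24%


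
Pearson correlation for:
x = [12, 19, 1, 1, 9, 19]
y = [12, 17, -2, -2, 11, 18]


n=6, Σx=61, Σy=54, Σxy=904, Σx²=949, Σy²=886
r = (6×904 - 61×54)/√((6×949 - 61²)(6×886 - 54²))
= 2130/√(1973×2400) = 2130/√4735200 ≈ 2130/2176.0515 ≈ 0.9788

r ≈ 0.9788


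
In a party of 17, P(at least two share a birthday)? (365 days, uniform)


P(all different) = Π(365-i)/365 for i=0..16
= 0.684992
P(match) = 1 - 0.684992 = 0.315008

P ≈ 0.3150 ≈ 31.50%


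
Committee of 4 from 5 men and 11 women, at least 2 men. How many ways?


Count by #men:
  2M,2W: C(5,2)×C(11,2)=550
  3M,1W: C(5,3)×C(11,1)=110
  4M,0W: C(5,4)×C(11,0)=5
Total = 665

665


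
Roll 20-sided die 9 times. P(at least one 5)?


P(no 5)^9 = (19/20)^9 = 322687697779/512000000000
P(≥1) = 1 - 322687697779/512000000000 = 189312302221/512000000000

P = 189312302221/512000000000 ≈ 36.98%
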